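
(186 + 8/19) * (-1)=-3542/19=-186.42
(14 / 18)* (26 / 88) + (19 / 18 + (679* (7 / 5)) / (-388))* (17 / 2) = -46027 / 3960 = -11.62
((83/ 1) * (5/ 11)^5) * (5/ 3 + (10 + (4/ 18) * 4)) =20.22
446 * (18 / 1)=8028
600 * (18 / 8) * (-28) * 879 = -33226200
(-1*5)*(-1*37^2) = 6845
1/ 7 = 0.14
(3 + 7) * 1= 10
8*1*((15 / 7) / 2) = 60 / 7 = 8.57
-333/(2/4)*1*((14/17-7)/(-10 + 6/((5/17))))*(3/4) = 524475/1768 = 296.65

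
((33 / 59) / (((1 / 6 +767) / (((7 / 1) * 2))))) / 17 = 0.00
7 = 7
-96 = -96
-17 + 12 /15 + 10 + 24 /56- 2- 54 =-2162 /35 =-61.77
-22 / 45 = -0.49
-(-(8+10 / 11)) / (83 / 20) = 1960 / 913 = 2.15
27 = 27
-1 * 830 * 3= -2490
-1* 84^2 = -7056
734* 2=1468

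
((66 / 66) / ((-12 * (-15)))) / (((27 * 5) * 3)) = 1 / 72900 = 0.00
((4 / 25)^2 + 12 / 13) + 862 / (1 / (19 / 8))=66566457 / 32500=2048.20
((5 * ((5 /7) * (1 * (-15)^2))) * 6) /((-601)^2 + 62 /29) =978750 /73324237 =0.01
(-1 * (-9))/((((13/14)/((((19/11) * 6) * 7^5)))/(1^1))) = 241415748/143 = 1688222.01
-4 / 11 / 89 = -4 / 979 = -0.00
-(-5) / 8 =5 / 8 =0.62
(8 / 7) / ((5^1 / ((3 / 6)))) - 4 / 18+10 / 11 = 2776 / 3465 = 0.80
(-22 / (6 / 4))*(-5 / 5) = 44 / 3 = 14.67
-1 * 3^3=-27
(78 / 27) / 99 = 26 / 891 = 0.03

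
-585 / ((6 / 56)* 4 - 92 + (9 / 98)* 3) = 57330 / 8947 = 6.41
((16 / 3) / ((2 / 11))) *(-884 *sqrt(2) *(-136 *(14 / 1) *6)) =296231936 *sqrt(2) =418935221.50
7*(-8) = -56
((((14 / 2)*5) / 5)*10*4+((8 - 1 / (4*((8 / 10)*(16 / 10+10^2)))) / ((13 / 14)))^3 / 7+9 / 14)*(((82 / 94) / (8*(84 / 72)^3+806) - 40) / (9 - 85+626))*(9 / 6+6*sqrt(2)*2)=-47858947369777065482465247*sqrt(2) / 147462051014086961152000 - 47858947369777065482465247 / 1179696408112695689216000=-499.55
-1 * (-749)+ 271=1020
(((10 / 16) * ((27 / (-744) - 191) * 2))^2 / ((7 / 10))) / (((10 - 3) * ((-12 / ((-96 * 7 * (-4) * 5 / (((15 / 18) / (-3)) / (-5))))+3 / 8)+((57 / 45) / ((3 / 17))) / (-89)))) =1123692927080625 / 28417377352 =39542.46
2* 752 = 1504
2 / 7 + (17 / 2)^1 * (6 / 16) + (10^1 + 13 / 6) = 5255 / 336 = 15.64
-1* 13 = -13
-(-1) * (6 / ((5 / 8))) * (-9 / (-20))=108 / 25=4.32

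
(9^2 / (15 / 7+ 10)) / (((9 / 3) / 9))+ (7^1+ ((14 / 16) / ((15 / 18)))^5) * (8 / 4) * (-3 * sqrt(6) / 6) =1701 / 85-26484101 * sqrt(6) / 3200000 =-0.26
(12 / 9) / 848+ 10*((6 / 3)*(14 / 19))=14.74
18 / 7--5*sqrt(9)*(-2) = -192 / 7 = -27.43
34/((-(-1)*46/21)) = 357/23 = 15.52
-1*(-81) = 81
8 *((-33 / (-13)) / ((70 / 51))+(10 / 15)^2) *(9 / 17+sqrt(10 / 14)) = 75148 / 7735+75148 *sqrt(35) / 28665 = 25.22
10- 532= -522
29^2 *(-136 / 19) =-114376 / 19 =-6019.79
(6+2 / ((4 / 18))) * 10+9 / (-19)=2841 / 19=149.53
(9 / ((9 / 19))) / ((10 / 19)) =361 / 10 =36.10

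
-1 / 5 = -0.20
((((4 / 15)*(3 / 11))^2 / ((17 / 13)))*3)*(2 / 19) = 1248 / 977075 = 0.00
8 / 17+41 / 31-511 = -268352 / 527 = -509.21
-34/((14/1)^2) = -17/98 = -0.17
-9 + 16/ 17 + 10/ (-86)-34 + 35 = -5245/ 731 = -7.18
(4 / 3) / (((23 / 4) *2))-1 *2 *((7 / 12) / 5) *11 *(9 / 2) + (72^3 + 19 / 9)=373238.68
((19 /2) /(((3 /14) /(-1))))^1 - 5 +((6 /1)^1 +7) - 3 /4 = -445 /12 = -37.08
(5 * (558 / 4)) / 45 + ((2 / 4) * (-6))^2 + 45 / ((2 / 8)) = 409 / 2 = 204.50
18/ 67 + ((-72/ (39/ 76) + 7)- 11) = -125458/ 871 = -144.04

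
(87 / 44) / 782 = 87 / 34408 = 0.00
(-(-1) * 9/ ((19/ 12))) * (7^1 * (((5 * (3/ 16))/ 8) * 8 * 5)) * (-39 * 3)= -1658475/ 76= -21822.04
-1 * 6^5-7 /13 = -101095 /13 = -7776.54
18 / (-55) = -18 / 55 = -0.33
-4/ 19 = -0.21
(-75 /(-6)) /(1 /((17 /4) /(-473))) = -425 /3784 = -0.11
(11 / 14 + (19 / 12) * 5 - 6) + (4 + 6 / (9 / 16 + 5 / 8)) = 18761 / 1596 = 11.76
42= 42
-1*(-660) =660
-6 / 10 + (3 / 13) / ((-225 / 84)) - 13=-4448 / 325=-13.69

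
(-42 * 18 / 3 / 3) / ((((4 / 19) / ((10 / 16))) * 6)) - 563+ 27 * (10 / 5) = -8809 / 16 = -550.56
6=6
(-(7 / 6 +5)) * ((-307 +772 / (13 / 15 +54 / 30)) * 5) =6475 / 12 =539.58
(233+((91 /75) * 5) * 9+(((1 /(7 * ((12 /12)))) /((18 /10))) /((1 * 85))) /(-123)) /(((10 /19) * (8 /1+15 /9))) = 3599208931 /63670950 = 56.53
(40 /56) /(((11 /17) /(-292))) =-24820 /77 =-322.34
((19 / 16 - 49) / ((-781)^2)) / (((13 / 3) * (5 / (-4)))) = 459 / 31717972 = 0.00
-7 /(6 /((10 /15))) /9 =-7 /81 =-0.09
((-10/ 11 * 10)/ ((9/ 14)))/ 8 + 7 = 518/ 99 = 5.23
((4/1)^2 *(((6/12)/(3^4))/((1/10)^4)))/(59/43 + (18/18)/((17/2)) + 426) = 11696000/5062419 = 2.31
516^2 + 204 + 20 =266480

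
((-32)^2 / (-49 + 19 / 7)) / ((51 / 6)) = -3584 / 1377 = -2.60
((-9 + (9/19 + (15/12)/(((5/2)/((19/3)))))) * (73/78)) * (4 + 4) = -6862/171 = -40.13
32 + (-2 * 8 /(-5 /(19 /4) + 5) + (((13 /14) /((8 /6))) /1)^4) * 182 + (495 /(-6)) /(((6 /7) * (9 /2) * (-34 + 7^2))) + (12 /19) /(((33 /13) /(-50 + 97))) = -64675269043177 /99100108800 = -652.63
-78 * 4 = -312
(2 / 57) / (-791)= -2 / 45087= -0.00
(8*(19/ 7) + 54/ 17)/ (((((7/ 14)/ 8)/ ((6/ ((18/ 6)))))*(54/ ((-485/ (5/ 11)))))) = -50567264/ 3213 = -15738.33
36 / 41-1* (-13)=569 / 41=13.88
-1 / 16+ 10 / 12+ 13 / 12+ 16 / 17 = 2.80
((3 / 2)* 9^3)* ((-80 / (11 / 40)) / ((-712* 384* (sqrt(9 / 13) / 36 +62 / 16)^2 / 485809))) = 465911731134731700 / 12375714719731 -1541423181776400* sqrt(13) / 12375714719731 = 37198.18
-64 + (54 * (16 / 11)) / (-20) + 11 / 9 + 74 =3611 / 495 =7.29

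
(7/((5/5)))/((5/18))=126/5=25.20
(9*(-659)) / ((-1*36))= 659 / 4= 164.75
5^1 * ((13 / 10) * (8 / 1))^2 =2704 / 5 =540.80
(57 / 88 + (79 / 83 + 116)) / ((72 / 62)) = 26627357 / 262944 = 101.27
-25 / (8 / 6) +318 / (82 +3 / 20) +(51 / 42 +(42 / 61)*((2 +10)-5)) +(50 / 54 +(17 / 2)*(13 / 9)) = 6231079 / 1429596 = 4.36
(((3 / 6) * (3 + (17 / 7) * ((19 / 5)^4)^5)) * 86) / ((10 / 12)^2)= 989217741511879640284119433416 / 16689300537109375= 59272570429917.75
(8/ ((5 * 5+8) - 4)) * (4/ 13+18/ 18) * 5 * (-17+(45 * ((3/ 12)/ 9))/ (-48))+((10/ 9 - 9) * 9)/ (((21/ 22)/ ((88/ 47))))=-168661627/ 992264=-169.98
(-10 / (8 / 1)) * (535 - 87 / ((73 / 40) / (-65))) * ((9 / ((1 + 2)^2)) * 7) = -9283925 / 292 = -31794.26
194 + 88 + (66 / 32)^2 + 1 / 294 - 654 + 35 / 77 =-152039663 / 413952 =-367.29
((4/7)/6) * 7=2/3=0.67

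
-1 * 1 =-1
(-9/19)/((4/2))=-9/38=-0.24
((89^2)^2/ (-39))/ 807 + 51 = -61137118/ 31473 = -1942.53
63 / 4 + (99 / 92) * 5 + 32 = 1222 / 23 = 53.13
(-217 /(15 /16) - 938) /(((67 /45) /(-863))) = 45416238 /67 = 677854.30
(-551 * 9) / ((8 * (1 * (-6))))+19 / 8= 105.69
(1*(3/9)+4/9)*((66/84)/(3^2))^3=1331/2571912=0.00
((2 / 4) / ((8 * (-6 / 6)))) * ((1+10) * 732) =-2013 / 4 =-503.25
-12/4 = -3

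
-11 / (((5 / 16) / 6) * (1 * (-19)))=1056 / 95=11.12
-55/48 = -1.15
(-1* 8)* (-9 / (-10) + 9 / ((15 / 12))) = -324 / 5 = -64.80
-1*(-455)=455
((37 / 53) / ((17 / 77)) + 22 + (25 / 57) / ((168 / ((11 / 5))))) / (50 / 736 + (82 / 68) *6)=9988764346 / 2898555849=3.45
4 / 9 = 0.44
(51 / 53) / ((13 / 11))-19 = -12530 / 689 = -18.19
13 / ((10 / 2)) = 13 / 5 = 2.60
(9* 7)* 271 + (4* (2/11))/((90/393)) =2817569/165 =17076.18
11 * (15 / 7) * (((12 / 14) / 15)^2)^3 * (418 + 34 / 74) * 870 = 5689816704 / 19044431875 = 0.30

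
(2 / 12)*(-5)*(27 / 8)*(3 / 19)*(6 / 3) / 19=-135 / 2888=-0.05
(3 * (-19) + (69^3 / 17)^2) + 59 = 107918163659 / 289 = 373419251.42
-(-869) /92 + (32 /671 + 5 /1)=894703 /61732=14.49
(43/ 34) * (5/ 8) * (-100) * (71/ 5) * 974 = -37170275/ 34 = -1093243.38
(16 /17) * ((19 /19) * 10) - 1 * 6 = 58 /17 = 3.41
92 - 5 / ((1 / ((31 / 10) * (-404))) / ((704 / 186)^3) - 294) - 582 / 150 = 5707225312661117 / 64754017860975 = 88.14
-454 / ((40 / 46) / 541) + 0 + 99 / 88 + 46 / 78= -440628841 / 1560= -282454.39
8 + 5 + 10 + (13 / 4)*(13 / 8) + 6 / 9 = 2779 / 96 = 28.95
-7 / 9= -0.78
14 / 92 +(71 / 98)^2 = 149557 / 220892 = 0.68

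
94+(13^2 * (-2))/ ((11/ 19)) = -5388/ 11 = -489.82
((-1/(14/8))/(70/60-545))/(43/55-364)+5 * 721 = 548314079055/152098219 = 3605.00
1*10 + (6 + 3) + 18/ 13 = 265/ 13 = 20.38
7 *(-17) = -119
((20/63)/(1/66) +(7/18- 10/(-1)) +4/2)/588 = 4201/74088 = 0.06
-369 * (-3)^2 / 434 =-7.65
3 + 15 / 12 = 17 / 4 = 4.25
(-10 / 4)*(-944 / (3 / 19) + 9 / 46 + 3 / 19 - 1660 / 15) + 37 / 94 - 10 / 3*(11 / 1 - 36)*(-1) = 1243801563 / 82156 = 15139.51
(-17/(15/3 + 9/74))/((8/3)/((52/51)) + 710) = -8177/1755528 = -0.00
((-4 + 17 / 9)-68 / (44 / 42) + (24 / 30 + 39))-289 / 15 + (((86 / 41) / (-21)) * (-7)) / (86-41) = -2829407 / 60885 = -46.47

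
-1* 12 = -12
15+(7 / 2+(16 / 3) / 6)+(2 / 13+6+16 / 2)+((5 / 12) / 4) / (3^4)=1695449 / 50544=33.54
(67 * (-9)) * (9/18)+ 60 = -483/2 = -241.50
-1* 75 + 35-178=-218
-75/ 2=-37.50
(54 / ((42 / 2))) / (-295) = -18 / 2065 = -0.01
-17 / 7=-2.43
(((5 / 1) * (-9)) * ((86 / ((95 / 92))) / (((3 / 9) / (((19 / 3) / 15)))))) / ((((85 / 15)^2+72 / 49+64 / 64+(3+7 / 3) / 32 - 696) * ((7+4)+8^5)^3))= 20935152 / 102705390205528466375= 0.00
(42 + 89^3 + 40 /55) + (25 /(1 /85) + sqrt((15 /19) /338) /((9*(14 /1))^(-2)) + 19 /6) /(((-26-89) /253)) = 231108821 /330-87318*sqrt(570) /1235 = 698641.75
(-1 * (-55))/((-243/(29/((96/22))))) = -17545/11664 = -1.50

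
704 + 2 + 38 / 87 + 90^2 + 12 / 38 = 14557562 / 1653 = 8806.75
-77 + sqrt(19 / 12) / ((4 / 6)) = -77 + sqrt(57) / 4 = -75.11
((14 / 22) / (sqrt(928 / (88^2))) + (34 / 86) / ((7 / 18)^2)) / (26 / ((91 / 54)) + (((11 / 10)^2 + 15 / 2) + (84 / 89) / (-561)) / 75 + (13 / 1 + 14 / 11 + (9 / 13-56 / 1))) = -8937790290000 / 87151610427077-79511932500 * sqrt(58) / 8396666785333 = -0.17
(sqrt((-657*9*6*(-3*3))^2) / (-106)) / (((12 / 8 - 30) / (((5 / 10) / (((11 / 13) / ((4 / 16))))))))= 691821 / 44308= 15.61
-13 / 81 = -0.16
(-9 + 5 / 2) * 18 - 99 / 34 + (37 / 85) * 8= -19793 / 170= -116.43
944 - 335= 609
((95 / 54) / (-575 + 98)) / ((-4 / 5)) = 475 / 103032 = 0.00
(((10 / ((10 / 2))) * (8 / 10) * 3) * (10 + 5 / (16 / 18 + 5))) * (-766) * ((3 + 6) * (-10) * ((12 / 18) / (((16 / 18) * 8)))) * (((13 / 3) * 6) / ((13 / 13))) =463793850 / 53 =8750827.36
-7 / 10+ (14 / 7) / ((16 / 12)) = 4 / 5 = 0.80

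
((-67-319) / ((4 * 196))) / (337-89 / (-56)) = -193 / 132727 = -0.00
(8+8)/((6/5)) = 40/3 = 13.33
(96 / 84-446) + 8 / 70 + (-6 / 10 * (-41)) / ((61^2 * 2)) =-115841311 / 260470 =-444.74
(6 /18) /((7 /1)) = 1 /21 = 0.05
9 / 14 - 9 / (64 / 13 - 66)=2196 / 2779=0.79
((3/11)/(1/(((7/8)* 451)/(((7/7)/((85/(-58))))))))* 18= -2839.07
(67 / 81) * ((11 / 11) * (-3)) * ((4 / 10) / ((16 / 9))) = -67 / 120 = -0.56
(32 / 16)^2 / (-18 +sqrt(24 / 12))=-36 / 161 - 2 *sqrt(2) / 161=-0.24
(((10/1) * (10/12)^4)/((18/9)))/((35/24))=625/378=1.65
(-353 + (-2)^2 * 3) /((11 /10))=-310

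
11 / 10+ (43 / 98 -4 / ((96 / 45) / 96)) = -43723 / 245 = -178.46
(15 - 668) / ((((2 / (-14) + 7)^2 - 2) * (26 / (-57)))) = 1823829 / 57356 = 31.80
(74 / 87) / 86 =37 / 3741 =0.01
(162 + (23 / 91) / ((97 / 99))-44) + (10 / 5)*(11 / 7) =1071605 / 8827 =121.40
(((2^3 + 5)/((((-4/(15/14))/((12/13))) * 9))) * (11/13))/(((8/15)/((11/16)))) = -9075/23296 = -0.39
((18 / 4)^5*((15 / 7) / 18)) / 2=98415 / 896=109.84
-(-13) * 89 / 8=1157 / 8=144.62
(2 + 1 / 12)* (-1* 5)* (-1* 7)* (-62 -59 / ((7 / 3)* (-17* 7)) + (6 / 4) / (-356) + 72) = 744.35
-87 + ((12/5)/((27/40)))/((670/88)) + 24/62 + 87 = 0.85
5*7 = 35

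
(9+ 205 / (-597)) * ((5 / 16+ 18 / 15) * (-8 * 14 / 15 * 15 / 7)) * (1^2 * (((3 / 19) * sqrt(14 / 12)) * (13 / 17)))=-27.32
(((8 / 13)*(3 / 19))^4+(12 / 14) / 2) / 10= 2233723335 / 52109373134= 0.04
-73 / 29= -2.52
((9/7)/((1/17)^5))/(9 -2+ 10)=751689/7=107384.14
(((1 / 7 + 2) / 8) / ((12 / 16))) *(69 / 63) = 115 / 294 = 0.39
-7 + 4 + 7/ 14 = -5/ 2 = -2.50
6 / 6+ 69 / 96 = 1.72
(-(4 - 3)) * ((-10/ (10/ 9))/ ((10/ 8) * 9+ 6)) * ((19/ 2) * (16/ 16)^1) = 114/ 23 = 4.96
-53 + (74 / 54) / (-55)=-78742 / 1485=-53.02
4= 4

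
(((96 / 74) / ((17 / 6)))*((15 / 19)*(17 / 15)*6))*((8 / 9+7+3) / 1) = 18816 / 703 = 26.77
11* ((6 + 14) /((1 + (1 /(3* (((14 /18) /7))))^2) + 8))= 110 /9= 12.22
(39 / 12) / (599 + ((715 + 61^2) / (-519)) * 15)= 0.01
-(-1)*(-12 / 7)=-12 / 7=-1.71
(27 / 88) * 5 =135 / 88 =1.53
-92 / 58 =-46 / 29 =-1.59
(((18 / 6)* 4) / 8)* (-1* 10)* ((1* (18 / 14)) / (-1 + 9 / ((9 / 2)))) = -135 / 7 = -19.29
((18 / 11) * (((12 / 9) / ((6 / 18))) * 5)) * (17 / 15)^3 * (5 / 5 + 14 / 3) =668168 / 2475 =269.97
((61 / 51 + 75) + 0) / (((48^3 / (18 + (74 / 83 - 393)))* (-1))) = 60332093 / 234067968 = 0.26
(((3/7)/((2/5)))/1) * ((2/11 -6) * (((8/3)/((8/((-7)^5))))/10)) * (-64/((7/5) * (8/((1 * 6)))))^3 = -1548288000/11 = -140753454.55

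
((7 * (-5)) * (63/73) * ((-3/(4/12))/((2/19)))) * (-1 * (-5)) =1885275/146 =12912.84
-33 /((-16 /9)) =297 /16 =18.56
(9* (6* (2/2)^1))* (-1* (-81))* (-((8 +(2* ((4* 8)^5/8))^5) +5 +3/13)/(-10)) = 1180977535880029474454004329088452771172/65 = 18168885167385068837753910000000000000.00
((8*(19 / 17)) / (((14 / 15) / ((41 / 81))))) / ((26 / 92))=716680 / 41769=17.16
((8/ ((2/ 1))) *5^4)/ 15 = 500/ 3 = 166.67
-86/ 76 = -43/ 38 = -1.13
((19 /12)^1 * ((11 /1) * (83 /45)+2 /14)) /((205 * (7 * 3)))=30571 /4068225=0.01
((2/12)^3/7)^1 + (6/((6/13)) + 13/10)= 108113/7560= 14.30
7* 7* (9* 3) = 1323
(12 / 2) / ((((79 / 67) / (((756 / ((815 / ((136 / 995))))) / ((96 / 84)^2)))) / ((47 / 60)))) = 495769113 / 1281261500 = 0.39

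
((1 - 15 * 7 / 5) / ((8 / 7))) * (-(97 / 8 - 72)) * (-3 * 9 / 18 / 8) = 50295 / 256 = 196.46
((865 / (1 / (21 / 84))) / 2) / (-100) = -1.08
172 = 172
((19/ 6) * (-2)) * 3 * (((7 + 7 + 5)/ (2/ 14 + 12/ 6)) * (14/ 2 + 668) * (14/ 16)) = -796005/ 8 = -99500.62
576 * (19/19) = 576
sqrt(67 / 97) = sqrt(6499) / 97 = 0.83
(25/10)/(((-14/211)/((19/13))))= -20045/364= -55.07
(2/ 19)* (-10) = -20/ 19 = -1.05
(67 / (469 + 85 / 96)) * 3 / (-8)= -2412 / 45109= -0.05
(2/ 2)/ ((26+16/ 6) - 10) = 3/ 56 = 0.05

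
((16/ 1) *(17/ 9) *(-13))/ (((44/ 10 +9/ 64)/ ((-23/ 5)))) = 5204992/ 13077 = 398.03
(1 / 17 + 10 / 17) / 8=11 / 136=0.08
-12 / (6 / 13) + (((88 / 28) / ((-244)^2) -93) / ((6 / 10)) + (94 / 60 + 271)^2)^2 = 12081958279800201395346601 / 2198165717160000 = 5496381908.55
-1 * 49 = -49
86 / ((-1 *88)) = -43 / 44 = -0.98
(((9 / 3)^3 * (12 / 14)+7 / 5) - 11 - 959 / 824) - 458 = -12851709 / 28840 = -445.62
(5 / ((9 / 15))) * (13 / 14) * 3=325 / 14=23.21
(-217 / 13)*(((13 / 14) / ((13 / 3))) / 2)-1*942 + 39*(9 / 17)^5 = -942.17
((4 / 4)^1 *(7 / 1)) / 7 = 1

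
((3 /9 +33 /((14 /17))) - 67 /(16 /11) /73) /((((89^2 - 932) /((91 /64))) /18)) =0.15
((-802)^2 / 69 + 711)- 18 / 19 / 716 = 4708772305 / 469338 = 10032.80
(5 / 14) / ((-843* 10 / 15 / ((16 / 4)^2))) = -20 / 1967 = -0.01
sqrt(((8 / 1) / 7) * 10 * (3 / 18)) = 2 * sqrt(210) / 21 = 1.38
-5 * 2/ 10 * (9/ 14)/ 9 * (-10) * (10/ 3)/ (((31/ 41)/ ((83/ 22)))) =85075/ 7161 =11.88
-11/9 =-1.22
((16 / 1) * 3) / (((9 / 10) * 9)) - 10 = -110 / 27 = -4.07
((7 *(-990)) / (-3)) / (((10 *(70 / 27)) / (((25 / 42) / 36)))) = 165 / 112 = 1.47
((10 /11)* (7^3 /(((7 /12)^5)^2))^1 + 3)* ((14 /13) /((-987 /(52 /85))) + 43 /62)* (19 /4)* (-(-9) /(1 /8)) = 18171663529428864117 /1121908511185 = 16197099.27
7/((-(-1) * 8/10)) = 35/4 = 8.75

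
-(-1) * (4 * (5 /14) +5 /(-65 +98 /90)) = 27185 /20132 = 1.35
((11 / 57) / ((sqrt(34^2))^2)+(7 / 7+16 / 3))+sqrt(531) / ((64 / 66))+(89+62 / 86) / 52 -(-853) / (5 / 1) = 99* sqrt(59) / 32+10967759273 / 61389380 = 202.42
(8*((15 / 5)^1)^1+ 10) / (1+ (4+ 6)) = 34 / 11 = 3.09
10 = 10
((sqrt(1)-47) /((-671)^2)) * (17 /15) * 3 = -782 /2251205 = -0.00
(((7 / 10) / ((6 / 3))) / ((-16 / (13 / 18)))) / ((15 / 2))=-0.00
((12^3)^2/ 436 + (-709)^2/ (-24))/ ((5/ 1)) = -2819.29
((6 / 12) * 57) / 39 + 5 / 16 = 217 / 208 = 1.04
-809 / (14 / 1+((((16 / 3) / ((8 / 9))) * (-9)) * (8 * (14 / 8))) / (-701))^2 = -397543409 / 111724900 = -3.56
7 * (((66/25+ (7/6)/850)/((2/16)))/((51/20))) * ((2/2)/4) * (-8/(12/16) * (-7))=42245056/39015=1082.79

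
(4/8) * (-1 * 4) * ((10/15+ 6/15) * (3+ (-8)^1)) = 32/3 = 10.67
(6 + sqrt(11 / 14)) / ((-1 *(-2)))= sqrt(154) / 28 + 3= 3.44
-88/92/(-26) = 11/299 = 0.04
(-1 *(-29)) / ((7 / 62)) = 1798 / 7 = 256.86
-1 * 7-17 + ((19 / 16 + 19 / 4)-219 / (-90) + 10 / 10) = -3511 / 240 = -14.63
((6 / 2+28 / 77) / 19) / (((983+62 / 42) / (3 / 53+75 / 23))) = 1571094 / 2633567827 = 0.00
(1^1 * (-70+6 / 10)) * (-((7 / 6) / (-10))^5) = -5832029 / 3888000000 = -0.00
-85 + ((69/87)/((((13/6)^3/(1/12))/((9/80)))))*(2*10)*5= -10821895/127426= -84.93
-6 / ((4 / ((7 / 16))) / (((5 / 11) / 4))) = -0.07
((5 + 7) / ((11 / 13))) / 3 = 52 / 11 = 4.73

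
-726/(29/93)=-67518/29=-2328.21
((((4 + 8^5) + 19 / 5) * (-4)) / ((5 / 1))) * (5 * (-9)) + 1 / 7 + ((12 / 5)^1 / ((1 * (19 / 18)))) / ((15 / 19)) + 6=206489119 / 175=1179937.82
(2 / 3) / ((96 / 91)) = 91 / 144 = 0.63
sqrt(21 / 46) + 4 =sqrt(966) / 46 + 4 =4.68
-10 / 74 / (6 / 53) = -265 / 222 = -1.19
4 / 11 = 0.36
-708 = -708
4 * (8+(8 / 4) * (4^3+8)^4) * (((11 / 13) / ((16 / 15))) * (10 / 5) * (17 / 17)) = 341091300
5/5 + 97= 98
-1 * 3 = -3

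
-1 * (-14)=14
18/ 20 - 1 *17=-161/ 10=-16.10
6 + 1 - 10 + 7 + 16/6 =20/3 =6.67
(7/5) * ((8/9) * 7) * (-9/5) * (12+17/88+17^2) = -259749/55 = -4722.71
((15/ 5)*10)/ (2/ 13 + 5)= 5.82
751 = 751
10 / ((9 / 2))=20 / 9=2.22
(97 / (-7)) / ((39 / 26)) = -194 / 21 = -9.24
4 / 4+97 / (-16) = -5.06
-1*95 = -95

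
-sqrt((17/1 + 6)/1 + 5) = -5.29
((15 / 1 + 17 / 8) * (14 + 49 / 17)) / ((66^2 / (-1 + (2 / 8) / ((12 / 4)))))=-39319 / 646272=-0.06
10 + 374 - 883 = -499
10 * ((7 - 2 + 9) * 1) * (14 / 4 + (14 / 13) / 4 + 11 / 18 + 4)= 137270 / 117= 1173.25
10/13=0.77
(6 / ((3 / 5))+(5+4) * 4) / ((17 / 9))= 414 / 17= 24.35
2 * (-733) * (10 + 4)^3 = -4022704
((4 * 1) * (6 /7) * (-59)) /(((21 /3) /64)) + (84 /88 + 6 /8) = -3983781 /2156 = -1847.76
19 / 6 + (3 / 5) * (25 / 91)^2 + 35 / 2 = 514547 / 24843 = 20.71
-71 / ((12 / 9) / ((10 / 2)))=-1065 / 4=-266.25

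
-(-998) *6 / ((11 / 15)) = 89820 / 11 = 8165.45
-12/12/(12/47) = -47/12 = -3.92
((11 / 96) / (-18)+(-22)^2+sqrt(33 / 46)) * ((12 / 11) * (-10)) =-380155 / 72 -60 * sqrt(1518) / 253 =-5289.17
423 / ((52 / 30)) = 6345 / 26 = 244.04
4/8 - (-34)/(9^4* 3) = 19751/39366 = 0.50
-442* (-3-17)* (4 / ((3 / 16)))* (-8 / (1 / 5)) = -22630400 / 3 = -7543466.67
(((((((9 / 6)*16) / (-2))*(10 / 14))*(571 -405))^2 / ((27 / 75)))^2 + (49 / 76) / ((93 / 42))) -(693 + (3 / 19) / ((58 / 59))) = 1297016929573184397897 / 41011481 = 31625703289602.84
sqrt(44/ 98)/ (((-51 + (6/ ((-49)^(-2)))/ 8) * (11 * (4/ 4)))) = 4 * sqrt(22)/ 538923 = 0.00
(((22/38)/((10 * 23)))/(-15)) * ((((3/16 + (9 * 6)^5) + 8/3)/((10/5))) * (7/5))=-1697073939253/31464000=-53937.01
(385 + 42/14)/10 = 194/5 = 38.80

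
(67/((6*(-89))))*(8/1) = -268/267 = -1.00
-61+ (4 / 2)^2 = -57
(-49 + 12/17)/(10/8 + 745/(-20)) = 821/612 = 1.34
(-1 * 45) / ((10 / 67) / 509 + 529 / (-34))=52177590 / 18040147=2.89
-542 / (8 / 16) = -1084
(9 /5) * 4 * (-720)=-5184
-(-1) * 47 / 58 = 47 / 58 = 0.81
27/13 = 2.08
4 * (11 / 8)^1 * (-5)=-27.50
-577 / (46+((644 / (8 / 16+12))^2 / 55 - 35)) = -19834375 / 2037069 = -9.74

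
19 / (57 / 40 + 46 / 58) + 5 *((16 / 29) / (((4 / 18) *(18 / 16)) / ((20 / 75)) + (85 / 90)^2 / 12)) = 1657380680 / 146771639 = 11.29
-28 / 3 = -9.33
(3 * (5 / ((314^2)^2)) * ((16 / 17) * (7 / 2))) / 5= 0.00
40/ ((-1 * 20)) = -2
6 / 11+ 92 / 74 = 728 / 407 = 1.79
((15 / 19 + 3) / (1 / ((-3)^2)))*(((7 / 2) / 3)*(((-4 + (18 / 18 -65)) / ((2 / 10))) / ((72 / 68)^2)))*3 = -687820 / 19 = -36201.05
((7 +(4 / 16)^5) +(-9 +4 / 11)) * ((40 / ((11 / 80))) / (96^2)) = -460525 / 8921088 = -0.05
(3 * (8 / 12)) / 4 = 1 / 2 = 0.50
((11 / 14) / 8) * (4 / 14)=0.03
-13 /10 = -1.30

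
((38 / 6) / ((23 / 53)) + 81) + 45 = 9701 / 69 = 140.59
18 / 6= 3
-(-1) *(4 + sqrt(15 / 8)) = sqrt(30) / 4 + 4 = 5.37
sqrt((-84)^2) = 84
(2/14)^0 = 1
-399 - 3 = -402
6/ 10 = 3/ 5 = 0.60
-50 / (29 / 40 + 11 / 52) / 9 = -5.93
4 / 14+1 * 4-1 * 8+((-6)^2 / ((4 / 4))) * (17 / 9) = 450 / 7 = 64.29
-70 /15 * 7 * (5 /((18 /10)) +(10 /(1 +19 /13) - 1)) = -41209 /216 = -190.78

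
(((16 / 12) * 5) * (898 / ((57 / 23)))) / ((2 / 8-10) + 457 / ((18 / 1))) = 1652320 / 10697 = 154.47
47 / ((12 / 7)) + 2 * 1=353 / 12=29.42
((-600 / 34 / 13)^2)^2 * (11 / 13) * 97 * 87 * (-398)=-299262130200000000 / 31010762653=-9650266.70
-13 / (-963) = 13 / 963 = 0.01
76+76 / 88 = 1691 / 22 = 76.86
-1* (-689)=689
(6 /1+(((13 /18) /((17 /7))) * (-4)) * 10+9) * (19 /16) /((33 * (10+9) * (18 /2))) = 475 /727056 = 0.00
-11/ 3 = -3.67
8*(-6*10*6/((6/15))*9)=-64800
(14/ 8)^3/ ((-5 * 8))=-343/ 2560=-0.13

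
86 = 86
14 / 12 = 7 / 6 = 1.17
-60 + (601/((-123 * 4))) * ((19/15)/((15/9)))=-749419/12300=-60.93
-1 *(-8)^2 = -64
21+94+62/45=5237/45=116.38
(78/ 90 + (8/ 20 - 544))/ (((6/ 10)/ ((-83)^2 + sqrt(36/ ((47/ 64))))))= -56083349/ 9 - 130256*sqrt(47)/ 141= -6237816.49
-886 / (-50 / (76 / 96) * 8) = 8417 / 4800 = 1.75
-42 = -42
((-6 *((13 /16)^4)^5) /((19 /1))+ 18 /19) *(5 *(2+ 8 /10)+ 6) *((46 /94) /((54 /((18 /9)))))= 414893836932935773338168605 /1214517101530346834639192064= 0.34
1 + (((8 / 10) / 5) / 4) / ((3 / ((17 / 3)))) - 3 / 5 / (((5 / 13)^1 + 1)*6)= 301 / 300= 1.00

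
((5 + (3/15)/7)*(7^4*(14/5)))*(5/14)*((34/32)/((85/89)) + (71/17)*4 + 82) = 512196069/425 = 1205167.22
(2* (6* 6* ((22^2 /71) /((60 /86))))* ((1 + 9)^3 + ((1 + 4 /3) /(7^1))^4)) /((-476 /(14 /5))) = -4138.31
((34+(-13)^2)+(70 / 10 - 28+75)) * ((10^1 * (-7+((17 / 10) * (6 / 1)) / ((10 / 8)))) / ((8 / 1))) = 7453 / 20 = 372.65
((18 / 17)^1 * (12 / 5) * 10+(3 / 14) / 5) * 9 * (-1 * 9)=-2453571 / 1190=-2061.82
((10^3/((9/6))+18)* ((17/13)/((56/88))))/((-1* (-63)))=29546/1323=22.33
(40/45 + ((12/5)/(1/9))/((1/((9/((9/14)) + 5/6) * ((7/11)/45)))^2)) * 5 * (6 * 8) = 12018064/27225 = 441.43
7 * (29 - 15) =98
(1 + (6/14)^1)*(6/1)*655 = 39300/7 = 5614.29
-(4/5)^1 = -4/5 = -0.80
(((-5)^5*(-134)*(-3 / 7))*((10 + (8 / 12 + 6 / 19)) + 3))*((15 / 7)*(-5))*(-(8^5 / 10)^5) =-9456361793203356928730726400 / 931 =-10157209230078793693588320.00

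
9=9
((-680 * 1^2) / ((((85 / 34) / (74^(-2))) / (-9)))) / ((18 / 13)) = 442 / 1369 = 0.32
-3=-3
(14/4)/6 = 7/12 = 0.58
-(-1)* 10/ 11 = 10/ 11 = 0.91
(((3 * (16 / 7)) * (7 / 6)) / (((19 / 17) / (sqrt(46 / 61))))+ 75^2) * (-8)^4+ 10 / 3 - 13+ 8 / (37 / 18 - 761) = 557056 * sqrt(2806) / 1159+ 944247923399 / 40983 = 23065450.37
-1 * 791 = -791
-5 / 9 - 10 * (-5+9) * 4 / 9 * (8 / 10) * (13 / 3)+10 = -1409 / 27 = -52.19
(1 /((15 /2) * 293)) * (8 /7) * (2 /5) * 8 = 0.00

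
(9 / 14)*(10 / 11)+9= 738 / 77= 9.58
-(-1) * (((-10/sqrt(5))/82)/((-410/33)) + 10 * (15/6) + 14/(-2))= 33 * sqrt(5)/16810 + 18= 18.00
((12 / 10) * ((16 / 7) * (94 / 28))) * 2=18.42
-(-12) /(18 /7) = 14 /3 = 4.67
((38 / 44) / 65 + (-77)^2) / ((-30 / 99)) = -25435467 / 1300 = -19565.74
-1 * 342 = -342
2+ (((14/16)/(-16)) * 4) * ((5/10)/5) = 633/320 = 1.98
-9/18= -1/2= -0.50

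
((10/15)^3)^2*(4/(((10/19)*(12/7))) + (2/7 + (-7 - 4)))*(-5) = 42208/15309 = 2.76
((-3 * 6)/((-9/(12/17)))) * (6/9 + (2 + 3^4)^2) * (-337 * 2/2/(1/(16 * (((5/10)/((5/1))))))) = -445788992/85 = -5244576.38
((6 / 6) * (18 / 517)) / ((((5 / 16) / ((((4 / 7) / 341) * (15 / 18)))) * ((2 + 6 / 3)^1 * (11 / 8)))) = 384 / 13574869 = 0.00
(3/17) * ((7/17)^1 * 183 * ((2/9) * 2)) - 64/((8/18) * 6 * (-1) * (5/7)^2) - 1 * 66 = -94286/7225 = -13.05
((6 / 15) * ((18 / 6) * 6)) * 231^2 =1920996 / 5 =384199.20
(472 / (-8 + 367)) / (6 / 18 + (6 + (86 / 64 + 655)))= 45312 / 22838503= 0.00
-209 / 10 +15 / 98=-5083 / 245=-20.75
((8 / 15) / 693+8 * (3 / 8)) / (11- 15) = -31193 / 41580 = -0.75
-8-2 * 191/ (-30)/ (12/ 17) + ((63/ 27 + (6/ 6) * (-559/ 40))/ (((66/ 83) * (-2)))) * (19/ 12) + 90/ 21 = 25.91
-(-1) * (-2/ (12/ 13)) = -13/ 6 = -2.17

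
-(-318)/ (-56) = -159/ 28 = -5.68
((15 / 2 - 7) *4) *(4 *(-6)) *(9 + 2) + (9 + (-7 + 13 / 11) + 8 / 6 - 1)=-17308 / 33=-524.48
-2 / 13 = -0.15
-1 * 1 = -1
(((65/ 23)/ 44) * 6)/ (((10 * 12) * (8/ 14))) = 91/ 16192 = 0.01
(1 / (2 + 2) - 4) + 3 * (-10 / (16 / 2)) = -15 / 2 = -7.50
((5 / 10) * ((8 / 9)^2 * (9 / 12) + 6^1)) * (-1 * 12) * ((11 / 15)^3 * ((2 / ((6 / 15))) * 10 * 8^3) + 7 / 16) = -1940916361 / 4860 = -399365.51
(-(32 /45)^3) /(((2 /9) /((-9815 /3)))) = 32161792 /6075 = 5294.12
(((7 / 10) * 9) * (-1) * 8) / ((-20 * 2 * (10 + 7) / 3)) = 189 / 850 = 0.22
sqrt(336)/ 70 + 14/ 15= 2 * sqrt(21)/ 35 + 14/ 15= 1.20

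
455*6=2730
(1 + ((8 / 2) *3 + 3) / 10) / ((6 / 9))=15 / 4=3.75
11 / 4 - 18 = -61 / 4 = -15.25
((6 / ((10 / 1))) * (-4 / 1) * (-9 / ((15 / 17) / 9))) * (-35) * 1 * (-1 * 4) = 154224 / 5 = 30844.80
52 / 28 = 13 / 7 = 1.86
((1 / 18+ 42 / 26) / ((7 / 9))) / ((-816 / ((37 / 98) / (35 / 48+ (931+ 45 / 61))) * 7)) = -51911 / 340878796076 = -0.00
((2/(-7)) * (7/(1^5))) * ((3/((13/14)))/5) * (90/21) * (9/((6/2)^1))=-216/13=-16.62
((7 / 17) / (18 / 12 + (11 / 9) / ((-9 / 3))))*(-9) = -3402 / 1003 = -3.39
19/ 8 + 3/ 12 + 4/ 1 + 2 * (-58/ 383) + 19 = 77587/ 3064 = 25.32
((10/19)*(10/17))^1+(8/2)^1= 1392/323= 4.31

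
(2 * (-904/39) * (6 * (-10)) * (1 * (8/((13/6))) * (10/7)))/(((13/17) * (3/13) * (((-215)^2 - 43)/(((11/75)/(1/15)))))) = 108190720/27316653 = 3.96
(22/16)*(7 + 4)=121/8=15.12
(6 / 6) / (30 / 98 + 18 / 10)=0.47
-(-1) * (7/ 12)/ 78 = 7/ 936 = 0.01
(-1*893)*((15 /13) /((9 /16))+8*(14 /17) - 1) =-4523045 /663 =-6822.09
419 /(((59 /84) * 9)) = 66.28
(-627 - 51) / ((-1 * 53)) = 678 / 53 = 12.79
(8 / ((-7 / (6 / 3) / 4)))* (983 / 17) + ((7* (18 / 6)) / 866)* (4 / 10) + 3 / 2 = -271631057 / 515270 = -527.16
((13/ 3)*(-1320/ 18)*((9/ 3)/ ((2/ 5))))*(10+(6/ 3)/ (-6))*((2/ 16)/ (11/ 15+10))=-268.31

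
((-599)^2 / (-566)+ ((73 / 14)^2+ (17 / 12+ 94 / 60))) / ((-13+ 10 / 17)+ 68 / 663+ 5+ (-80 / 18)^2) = -374678127603 / 7722462965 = -48.52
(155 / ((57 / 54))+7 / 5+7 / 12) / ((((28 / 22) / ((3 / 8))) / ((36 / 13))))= 16796439 / 138320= 121.43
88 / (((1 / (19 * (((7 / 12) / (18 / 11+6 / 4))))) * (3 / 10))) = 643720 / 621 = 1036.59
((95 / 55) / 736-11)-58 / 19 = -2161271 / 153824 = -14.05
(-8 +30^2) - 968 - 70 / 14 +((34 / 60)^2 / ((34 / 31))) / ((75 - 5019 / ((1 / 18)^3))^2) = -124917913150092735673 / 1542196458643120200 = -81.00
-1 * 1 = -1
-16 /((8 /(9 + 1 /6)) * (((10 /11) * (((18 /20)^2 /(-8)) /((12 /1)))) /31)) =6001600 /81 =74093.83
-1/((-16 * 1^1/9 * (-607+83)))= -9/8384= -0.00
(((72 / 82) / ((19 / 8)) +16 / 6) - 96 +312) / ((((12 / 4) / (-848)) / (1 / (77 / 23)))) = -9983863552 / 539847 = -18493.88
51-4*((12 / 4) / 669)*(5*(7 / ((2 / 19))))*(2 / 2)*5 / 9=95707 / 2007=47.69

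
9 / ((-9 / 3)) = -3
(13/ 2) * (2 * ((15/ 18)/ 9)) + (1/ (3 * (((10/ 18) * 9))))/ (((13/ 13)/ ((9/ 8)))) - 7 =-6179/ 1080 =-5.72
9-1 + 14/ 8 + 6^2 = 183/ 4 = 45.75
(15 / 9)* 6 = 10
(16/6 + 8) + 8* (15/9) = 24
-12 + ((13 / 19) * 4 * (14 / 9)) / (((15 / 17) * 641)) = -11.99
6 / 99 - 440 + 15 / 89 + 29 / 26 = -438.66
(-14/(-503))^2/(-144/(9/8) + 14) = -98/14421513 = -0.00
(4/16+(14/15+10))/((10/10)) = 671/60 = 11.18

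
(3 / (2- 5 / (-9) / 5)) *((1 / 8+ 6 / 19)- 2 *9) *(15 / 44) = -1080945 / 127072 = -8.51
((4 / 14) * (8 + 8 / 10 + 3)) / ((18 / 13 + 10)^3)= 129623 / 56731360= 0.00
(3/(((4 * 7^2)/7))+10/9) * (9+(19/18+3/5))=12.98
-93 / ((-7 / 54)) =5022 / 7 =717.43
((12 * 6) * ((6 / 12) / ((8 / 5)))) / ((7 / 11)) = 495 / 14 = 35.36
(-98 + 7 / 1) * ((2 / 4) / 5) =-91 / 10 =-9.10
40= 40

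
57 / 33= 1.73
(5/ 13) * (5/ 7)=0.27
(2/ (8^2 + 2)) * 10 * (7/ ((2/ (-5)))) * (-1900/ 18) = 166250/ 297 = 559.76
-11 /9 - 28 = -263 /9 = -29.22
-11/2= -5.50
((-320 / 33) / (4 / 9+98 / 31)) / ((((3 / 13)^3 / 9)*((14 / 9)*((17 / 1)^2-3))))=-1886040 / 426041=-4.43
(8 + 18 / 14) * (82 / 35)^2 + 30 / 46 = 2036201 / 39445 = 51.62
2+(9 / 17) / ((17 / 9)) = 659 / 289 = 2.28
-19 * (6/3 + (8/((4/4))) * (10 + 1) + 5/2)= -3515/2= -1757.50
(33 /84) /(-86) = -11 /2408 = -0.00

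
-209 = -209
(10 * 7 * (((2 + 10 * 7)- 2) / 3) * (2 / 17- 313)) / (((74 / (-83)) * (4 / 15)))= 2704046625 / 1258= 2149480.62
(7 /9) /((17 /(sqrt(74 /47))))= 0.06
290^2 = 84100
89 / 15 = 5.93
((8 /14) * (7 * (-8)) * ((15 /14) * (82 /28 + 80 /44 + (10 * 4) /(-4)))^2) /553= -294516450 /160658113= -1.83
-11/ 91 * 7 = -11/ 13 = -0.85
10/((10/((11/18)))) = 0.61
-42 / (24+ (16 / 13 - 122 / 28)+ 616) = -2548 / 38637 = -0.07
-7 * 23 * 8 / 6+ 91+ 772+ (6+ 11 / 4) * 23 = 849.58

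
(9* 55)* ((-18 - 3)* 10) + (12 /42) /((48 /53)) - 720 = -17584507 /168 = -104669.68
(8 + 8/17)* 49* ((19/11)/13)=134064/2431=55.15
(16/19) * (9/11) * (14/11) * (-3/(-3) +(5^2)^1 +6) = 28.06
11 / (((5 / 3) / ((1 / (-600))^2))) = 11 / 600000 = 0.00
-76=-76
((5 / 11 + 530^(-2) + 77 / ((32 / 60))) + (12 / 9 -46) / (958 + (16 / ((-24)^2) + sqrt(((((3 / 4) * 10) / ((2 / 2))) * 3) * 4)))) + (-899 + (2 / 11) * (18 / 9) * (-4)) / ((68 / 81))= -115932298230989650931 / 124951639100624600 + 173664 * sqrt(10) / 1189374481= -927.82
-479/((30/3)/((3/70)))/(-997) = 1437/697900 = 0.00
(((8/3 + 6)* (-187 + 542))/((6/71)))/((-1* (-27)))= 327665/243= 1348.42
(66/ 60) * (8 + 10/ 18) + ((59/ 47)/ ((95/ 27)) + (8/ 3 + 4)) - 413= -6374393/ 16074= -396.57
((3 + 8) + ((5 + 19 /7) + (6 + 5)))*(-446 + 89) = -10608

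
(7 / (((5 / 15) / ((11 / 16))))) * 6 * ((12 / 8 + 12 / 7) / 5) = 891 / 16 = 55.69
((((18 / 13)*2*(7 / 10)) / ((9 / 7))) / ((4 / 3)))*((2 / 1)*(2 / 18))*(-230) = -2254 / 39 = -57.79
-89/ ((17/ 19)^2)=-32129/ 289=-111.17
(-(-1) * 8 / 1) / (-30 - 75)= -8 / 105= -0.08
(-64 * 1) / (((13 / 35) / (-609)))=1364160 / 13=104935.38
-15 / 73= -0.21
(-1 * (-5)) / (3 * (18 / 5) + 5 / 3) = 0.40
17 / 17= 1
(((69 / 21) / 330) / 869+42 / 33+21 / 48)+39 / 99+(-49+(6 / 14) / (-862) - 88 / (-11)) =-38.90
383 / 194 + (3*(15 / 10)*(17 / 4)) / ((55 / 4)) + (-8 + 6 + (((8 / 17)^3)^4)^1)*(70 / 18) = -123429089624287622753 / 27974606720586974415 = -4.41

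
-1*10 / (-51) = 0.20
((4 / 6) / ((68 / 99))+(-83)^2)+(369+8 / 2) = 246941 / 34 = 7262.97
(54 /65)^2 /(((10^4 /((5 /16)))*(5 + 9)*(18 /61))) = 4941 /946400000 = 0.00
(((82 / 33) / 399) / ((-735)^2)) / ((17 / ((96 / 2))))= 1312 / 40307807925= 0.00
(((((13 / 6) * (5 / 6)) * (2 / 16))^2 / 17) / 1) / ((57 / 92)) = 97175 / 20093184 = 0.00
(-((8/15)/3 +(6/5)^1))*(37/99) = -2294/4455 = -0.51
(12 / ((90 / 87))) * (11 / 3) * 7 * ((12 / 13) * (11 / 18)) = 98252 / 585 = 167.95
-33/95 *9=-297/95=-3.13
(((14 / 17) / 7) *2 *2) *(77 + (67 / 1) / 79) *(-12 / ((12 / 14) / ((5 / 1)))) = -3444000 / 1343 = -2564.41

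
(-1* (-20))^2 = 400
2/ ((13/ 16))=32/ 13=2.46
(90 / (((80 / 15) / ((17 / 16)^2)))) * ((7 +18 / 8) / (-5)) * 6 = -866133 / 4096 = -211.46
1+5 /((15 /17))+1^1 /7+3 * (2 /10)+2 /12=1591 /210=7.58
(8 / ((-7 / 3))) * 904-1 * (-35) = -21451 / 7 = -3064.43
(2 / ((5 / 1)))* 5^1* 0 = 0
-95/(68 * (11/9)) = -855/748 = -1.14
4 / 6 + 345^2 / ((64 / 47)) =16782653 / 192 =87409.65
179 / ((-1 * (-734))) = 179 / 734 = 0.24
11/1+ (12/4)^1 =14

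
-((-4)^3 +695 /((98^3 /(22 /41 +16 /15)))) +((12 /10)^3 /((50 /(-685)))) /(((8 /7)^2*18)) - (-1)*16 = 22861552580047 /289416540000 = 78.99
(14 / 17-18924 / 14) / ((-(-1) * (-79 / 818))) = 131498408 / 9401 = 13987.70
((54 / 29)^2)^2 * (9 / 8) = 9565938 / 707281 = 13.52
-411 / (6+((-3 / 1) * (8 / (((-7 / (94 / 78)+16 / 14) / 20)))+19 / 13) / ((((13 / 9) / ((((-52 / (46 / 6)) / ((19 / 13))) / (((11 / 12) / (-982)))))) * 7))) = -1415243291 / 176678139686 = -0.01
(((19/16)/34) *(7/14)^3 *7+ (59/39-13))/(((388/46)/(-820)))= 9168359935/8231808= 1113.77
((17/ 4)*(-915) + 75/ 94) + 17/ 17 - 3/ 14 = -5115511/ 1316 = -3887.17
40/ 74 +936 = 34652/ 37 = 936.54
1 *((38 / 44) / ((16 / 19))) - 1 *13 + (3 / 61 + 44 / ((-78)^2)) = -11.92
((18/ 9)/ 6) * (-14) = -14/ 3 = -4.67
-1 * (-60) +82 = 142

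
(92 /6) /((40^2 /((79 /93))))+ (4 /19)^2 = 4227137 /80575200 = 0.05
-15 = -15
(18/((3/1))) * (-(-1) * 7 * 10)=420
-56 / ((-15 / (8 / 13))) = 448 / 195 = 2.30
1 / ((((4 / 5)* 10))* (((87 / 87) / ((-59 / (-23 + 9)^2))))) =-59 / 1568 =-0.04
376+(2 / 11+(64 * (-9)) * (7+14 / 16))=-4159.82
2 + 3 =5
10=10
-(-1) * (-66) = -66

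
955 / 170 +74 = 2707 / 34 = 79.62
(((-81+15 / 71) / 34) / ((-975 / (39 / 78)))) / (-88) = -239 / 17260100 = -0.00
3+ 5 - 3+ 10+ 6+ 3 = 24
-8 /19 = -0.42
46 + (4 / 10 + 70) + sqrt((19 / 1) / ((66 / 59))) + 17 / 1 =sqrt(73986) / 66 + 667 / 5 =137.52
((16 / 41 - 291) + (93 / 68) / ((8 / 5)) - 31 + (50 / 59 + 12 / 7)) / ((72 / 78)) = -38103695695 / 110538624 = -344.71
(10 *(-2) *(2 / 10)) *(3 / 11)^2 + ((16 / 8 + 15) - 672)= -79291 / 121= -655.30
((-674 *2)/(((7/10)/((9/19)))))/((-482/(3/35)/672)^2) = -13.03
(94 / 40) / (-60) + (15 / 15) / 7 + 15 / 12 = 11371 / 8400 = 1.35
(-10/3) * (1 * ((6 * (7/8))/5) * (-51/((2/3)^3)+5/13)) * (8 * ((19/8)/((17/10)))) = 11877565/1768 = 6718.08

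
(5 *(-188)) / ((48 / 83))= -19505 / 12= -1625.42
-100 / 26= -50 / 13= -3.85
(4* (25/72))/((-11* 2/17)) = -425/396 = -1.07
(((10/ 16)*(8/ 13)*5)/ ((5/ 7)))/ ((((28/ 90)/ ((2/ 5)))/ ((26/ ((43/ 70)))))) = 6300/ 43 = 146.51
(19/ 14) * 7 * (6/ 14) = 57/ 14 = 4.07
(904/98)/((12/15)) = 565/49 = 11.53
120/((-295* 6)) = -0.07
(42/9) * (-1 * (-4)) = 18.67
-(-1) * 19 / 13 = 19 / 13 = 1.46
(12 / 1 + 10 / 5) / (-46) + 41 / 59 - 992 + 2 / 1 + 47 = -1279121 / 1357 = -942.61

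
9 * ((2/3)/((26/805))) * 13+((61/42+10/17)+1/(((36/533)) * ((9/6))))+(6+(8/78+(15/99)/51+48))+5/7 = 162893365/65637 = 2481.73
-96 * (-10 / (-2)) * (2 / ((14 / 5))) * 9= -21600 / 7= -3085.71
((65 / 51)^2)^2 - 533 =-3588001508 / 6765201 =-530.36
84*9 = 756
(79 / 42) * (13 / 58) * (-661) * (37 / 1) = -25117339 / 2436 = -10310.89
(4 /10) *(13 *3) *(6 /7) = 468 /35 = 13.37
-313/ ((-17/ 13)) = 4069/ 17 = 239.35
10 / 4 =2.50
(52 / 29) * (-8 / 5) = -416 / 145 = -2.87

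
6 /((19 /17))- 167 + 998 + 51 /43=684282 /817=837.55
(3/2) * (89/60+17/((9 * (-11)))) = 2597/1320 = 1.97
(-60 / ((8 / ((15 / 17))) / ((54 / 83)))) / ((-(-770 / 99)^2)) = 19683 / 276556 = 0.07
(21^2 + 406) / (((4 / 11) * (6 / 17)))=158389 / 24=6599.54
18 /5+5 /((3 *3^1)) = 4.16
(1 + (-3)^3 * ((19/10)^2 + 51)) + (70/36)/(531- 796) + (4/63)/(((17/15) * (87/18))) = -242551174919/164612700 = -1473.47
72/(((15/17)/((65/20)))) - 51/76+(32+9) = 116101/380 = 305.53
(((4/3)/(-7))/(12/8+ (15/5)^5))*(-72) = 64/1141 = 0.06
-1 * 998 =-998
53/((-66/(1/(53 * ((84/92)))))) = -0.02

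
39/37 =1.05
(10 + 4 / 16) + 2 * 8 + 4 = 121 / 4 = 30.25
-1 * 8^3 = -512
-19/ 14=-1.36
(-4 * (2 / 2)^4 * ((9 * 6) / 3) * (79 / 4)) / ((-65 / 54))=76788 / 65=1181.35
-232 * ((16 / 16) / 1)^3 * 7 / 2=-812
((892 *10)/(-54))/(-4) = 1115/27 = 41.30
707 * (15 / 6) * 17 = 60095 / 2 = 30047.50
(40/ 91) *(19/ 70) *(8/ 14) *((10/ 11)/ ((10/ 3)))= 912/ 49049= 0.02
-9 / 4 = -2.25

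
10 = 10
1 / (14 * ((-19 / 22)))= -11 / 133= -0.08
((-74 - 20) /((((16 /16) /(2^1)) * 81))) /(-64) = 47 /1296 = 0.04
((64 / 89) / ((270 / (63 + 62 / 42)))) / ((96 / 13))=0.02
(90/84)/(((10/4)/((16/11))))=48/77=0.62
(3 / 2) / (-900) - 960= -576001 / 600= -960.00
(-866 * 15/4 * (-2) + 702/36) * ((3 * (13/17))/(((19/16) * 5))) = 4065048/1615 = 2517.06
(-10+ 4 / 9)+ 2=-68 / 9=-7.56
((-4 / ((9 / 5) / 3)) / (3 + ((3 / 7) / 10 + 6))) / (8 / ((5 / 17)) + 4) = -1750 / 74061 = -0.02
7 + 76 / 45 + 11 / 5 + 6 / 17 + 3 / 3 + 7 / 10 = 19801 / 1530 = 12.94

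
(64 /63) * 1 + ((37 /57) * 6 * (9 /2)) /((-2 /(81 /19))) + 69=32.66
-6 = -6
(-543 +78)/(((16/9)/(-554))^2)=-2889997785/64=-45156215.39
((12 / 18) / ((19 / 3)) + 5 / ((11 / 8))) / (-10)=-391 / 1045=-0.37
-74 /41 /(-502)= 37 /10291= 0.00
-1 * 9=-9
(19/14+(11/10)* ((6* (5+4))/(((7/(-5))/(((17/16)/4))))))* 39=-173199/448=-386.60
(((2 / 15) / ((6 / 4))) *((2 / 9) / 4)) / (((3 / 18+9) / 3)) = 4 / 2475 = 0.00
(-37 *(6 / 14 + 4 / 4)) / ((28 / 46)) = -4255 / 49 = -86.84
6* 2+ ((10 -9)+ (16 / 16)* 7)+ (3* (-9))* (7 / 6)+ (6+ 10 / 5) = -7 / 2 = -3.50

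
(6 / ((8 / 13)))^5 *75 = 6766814925 / 1024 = 6608217.70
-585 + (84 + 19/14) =-499.64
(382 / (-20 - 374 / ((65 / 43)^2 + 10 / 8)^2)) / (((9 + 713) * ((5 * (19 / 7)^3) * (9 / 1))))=-0.00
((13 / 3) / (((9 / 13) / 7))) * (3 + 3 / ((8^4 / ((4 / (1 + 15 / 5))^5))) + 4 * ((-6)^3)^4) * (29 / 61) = 407846210911647235 / 2248704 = 181369451431.42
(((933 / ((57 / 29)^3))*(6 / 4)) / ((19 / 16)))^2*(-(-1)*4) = 14728168046192896 / 152852067369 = 96355.70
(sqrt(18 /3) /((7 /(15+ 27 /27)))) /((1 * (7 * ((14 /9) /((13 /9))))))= 104 * sqrt(6) /343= 0.74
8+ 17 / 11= 105 / 11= 9.55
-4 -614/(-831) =-2710/831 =-3.26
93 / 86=1.08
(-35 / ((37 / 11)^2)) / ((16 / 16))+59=76536 / 1369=55.91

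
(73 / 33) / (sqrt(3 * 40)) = 73 * sqrt(30) / 1980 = 0.20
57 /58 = 0.98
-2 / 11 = -0.18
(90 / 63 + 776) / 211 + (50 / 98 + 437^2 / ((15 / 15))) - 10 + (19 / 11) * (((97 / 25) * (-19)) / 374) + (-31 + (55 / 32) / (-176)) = 51975797853094897 / 272221734400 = 190931.84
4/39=0.10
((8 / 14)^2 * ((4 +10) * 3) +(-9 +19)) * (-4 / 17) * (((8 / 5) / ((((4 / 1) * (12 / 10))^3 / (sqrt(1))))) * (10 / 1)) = -10375 / 12852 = -0.81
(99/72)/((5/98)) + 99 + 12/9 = 7637/60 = 127.28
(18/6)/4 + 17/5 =83/20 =4.15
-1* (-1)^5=1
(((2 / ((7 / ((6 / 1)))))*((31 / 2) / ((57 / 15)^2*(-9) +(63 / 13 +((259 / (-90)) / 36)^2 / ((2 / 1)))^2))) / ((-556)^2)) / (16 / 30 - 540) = 3247513506993600000 / 2169555139092780615627123071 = 0.00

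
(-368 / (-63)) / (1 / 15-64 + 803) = 40 / 5061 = 0.01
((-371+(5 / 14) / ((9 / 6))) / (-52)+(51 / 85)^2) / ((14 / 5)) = 102239 / 38220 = 2.68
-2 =-2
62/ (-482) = -31/ 241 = -0.13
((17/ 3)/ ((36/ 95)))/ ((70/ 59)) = 19057/ 1512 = 12.60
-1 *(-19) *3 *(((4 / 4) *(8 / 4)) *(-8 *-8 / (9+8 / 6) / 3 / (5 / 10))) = 14592 / 31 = 470.71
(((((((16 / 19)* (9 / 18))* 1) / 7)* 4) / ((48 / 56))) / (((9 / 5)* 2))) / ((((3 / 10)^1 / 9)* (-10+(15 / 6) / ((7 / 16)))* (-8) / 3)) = 35 / 171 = 0.20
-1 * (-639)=639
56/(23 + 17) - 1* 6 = -4.60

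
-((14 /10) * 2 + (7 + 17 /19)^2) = -117554 /1805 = -65.13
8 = 8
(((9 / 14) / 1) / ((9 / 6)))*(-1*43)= -129 / 7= -18.43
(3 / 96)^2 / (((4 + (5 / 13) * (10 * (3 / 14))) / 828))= 18837 / 112384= 0.17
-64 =-64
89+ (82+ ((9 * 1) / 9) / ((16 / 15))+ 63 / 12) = 177.19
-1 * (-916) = 916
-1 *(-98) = 98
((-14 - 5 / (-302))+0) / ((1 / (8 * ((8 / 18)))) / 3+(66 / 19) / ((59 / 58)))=-75743728 / 19004709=-3.99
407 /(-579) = -407 /579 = -0.70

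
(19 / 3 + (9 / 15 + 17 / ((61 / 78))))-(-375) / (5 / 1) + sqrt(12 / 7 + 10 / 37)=105.08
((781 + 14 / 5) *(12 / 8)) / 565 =11757 / 5650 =2.08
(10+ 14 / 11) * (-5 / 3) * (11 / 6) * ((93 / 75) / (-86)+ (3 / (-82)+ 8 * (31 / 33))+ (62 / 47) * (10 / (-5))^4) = -121091626624 / 123048585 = -984.10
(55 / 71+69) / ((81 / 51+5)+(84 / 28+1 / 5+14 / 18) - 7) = 1894905 / 96844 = 19.57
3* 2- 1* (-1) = 7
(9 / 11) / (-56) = -9 / 616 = -0.01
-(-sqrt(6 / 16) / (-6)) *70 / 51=-35 *sqrt(6) / 612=-0.14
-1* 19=-19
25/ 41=0.61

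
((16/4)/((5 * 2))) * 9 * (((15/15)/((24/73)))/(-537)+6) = 15451/716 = 21.58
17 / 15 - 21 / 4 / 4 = -43 / 240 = -0.18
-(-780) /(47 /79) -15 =60915 /47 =1296.06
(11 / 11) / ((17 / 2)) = 2 / 17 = 0.12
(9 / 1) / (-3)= -3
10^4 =10000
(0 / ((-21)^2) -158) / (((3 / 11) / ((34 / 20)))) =-14773 / 15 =-984.87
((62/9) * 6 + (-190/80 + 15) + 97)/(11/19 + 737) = 68837/336336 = 0.20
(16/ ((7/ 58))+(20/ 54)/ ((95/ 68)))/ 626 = 238508/ 1123983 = 0.21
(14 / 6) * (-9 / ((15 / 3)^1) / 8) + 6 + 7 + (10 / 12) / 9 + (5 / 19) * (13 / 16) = 524549 / 41040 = 12.78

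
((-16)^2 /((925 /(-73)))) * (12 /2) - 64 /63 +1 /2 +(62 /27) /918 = -19536822931 /160489350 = -121.73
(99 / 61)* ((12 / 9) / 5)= 132 / 305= 0.43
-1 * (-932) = 932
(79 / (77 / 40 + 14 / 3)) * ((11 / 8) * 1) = 13035 / 791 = 16.48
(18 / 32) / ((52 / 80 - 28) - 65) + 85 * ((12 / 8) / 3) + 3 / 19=5987119 / 140372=42.65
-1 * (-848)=848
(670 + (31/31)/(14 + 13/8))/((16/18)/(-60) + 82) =1130733/138350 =8.17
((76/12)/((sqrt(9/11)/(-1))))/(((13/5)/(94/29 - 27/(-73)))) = -726275 * sqrt(11)/247689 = -9.73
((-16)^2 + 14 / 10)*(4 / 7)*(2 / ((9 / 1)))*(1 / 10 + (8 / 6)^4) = 1510652 / 14175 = 106.57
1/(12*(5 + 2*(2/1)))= 0.01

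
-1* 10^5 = -100000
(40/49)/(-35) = -8/343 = -0.02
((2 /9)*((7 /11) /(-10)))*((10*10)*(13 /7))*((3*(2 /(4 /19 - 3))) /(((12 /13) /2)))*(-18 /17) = -128440 /9911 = -12.96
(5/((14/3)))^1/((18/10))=25/42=0.60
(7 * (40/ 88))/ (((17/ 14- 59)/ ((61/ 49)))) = -610/ 8899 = -0.07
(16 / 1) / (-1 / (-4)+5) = 64 / 21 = 3.05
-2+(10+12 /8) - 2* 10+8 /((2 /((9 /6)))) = -9 /2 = -4.50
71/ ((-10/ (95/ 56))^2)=25631/ 12544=2.04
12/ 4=3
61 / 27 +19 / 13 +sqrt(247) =1306 / 351 +sqrt(247) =19.44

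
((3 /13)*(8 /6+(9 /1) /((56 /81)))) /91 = 2411 /66248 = 0.04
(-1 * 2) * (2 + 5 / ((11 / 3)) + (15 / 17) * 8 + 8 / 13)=-53666 / 2431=-22.08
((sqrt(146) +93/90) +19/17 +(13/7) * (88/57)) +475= sqrt(146) +32559631/67830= 492.10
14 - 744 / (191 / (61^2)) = -2765750 / 191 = -14480.37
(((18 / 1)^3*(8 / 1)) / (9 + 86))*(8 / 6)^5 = 2069.56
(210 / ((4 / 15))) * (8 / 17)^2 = 50400 / 289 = 174.39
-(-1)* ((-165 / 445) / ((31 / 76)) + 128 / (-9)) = -375724 / 24831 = -15.13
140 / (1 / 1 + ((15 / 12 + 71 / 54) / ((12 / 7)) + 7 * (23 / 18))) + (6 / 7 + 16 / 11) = 16610086 / 1141679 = 14.55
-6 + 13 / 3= -5 / 3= -1.67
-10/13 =-0.77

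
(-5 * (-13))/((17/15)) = 975/17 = 57.35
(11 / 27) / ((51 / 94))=1034 / 1377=0.75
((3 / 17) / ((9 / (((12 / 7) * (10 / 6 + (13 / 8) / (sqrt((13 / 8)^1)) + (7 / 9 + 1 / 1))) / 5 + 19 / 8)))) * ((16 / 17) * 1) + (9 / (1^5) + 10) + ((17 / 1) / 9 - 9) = 16 * sqrt(26) / 10115 + 1088279 / 91035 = 11.96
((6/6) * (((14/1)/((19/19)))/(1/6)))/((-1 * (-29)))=84/29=2.90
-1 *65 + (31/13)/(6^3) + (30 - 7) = -41.99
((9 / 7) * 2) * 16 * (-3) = -864 / 7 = -123.43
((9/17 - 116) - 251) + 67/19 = -117231/323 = -362.94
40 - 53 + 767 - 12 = 742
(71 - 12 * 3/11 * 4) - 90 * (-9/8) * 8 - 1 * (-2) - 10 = 9459/11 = 859.91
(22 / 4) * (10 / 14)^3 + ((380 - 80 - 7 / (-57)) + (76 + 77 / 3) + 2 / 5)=26341313 / 65170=404.19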